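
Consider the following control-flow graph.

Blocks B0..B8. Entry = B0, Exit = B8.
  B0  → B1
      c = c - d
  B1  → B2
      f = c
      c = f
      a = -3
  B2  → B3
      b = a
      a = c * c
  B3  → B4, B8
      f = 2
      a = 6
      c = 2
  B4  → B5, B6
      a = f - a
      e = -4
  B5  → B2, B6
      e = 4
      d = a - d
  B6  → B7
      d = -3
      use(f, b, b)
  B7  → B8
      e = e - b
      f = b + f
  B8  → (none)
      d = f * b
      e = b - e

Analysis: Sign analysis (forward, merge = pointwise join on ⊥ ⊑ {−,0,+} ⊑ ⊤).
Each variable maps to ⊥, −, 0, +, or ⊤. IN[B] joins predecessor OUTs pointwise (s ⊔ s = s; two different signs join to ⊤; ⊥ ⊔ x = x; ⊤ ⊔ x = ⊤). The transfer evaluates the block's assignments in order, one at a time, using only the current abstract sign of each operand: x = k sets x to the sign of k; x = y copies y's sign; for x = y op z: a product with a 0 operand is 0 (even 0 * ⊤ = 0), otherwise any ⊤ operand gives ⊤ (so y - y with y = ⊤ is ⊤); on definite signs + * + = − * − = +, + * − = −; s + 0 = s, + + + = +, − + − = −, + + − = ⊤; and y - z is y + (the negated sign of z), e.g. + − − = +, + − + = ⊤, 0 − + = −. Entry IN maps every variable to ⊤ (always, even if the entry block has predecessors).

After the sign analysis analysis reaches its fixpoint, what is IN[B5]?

Answer: {a: ⊤, b: ⊤, c: +, d: ⊤, e: -, f: +}

Working:
Converged values:
  B0:  IN=(all ⊤)  OUT=(all ⊤)
  B1:  IN=(all ⊤)  OUT={a:-; rest ⊤}
  B2:  IN=(all ⊤)  OUT=(all ⊤)
  B3:  IN=(all ⊤)  OUT={a:+, c:+, f:+; rest ⊤}
  B4:  IN={a:+, c:+, f:+; rest ⊤}  OUT={c:+, e:-, f:+; rest ⊤}
  B5:  IN={c:+, e:-, f:+; rest ⊤}  OUT={c:+, e:+, f:+; rest ⊤}
  B6:  IN={c:+, f:+; rest ⊤}  OUT={c:+, d:-, f:+; rest ⊤}
  B7:  IN={c:+, d:-, f:+; rest ⊤}  OUT={c:+, d:-; rest ⊤}
  B8:  IN={c:+; rest ⊤}  OUT={c:+; rest ⊤}

Merge at B5: IN[B5] = OUT[B4] = {a: ⊤, b: ⊤, c: +, d: ⊤, e: -, f: +}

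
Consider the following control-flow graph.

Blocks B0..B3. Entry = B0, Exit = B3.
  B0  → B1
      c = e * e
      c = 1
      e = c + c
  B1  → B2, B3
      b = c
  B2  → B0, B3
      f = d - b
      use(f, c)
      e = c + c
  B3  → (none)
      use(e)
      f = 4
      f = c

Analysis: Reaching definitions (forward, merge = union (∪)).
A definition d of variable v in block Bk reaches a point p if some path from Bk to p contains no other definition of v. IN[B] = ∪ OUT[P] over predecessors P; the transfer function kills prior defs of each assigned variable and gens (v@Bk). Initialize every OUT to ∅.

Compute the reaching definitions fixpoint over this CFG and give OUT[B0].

Per-block solution:
  B0:  IN={b@B1, c@B0, e@B2, f@B2}  OUT={b@B1, c@B0, e@B0, f@B2}
  B1:  IN={b@B1, c@B0, e@B0, f@B2}  OUT={b@B1, c@B0, e@B0, f@B2}
  B2:  IN={b@B1, c@B0, e@B0, f@B2}  OUT={b@B1, c@B0, e@B2, f@B2}
  B3:  IN={b@B1, c@B0, e@B0, e@B2, f@B2}  OUT={b@B1, c@B0, e@B0, e@B2, f@B3}

Merge at B0 (entry node, so the boundary value {} is joined with the incoming edge(s)): IN[B0] = {} ⊔ OUT[B2] = {b@B1, c@B0, e@B2, f@B2}
Applying B0's transfer function to that IN value gives OUT[B0] (row B0 above).

Answer: {b@B1, c@B0, e@B0, f@B2}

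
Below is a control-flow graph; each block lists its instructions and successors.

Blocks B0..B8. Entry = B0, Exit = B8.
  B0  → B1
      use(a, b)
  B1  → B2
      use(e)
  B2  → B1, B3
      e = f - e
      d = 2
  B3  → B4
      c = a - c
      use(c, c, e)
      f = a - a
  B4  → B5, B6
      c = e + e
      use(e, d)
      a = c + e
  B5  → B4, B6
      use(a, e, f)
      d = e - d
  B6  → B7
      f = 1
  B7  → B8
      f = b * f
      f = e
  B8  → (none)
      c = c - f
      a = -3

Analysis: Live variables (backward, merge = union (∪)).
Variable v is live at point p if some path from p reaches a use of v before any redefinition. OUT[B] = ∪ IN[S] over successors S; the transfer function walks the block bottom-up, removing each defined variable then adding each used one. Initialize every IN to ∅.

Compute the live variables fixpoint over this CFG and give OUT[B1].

Converged values:
  B0:   IN={a, b, c, e, f}   OUT={a, b, c, e, f}
  B1:   IN={a, b, c, e, f}   OUT={a, b, c, e, f}
  B2:   IN={a, b, c, e, f}   OUT={a, b, c, d, e, f}
  B3:   IN={a, b, c, d, e}   OUT={b, d, e, f}
  B4:   IN={b, d, e, f}   OUT={a, b, c, d, e, f}
  B5:   IN={a, b, c, d, e, f}   OUT={b, c, d, e, f}
  B6:   IN={b, c, e}   OUT={b, c, e, f}
  B7:   IN={b, c, e, f}   OUT={c, f}
  B8:   IN={c, f}   OUT={}

Merge at B1: OUT[B1] = IN[B2] = {a, b, c, e, f}

Answer: {a, b, c, e, f}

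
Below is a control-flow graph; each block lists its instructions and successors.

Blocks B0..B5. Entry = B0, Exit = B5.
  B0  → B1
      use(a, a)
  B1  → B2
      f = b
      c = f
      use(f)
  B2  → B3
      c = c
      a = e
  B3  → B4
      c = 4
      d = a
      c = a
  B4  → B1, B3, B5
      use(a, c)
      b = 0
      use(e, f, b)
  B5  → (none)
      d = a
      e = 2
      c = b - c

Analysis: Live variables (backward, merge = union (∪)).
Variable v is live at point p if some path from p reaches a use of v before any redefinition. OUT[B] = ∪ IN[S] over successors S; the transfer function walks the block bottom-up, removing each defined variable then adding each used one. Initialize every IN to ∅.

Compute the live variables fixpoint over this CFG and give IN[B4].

Converged values:
  B0: | IN={a, b, e} | OUT={b, e}
  B1: | IN={b, e} | OUT={c, e, f}
  B2: | IN={c, e, f} | OUT={a, e, f}
  B3: | IN={a, e, f} | OUT={a, c, e, f}
  B4: | IN={a, c, e, f} | OUT={a, b, c, e, f}
  B5: | IN={a, b, c} | OUT={}

Merge at B4: OUT[B4] = IN[B1] ⊔ IN[B3] ⊔ IN[B5] = {a, b, c, e, f}
Applying B4's transfer function to that OUT value gives IN[B4] (row B4 above).

Answer: {a, c, e, f}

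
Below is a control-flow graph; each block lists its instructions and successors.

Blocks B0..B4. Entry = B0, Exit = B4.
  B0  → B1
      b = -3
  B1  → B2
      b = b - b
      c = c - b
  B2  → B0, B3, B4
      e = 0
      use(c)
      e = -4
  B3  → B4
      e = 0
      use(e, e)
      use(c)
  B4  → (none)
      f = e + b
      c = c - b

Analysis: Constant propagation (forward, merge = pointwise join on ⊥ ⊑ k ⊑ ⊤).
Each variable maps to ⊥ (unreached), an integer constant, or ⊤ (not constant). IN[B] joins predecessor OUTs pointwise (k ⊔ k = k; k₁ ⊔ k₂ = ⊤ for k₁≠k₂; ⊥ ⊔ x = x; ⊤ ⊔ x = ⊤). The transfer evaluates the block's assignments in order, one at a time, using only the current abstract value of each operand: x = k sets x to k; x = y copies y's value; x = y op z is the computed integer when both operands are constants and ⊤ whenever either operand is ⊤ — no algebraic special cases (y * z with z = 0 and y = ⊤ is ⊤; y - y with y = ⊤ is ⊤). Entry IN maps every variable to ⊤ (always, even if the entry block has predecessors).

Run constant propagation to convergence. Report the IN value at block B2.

Answer: {a: ⊤, b: 0, c: ⊤, d: ⊤, e: ⊤, f: ⊤}

Working:
Per-block solution:
  B0: | IN=(all ⊤) | OUT={b:-3; rest ⊤}
  B1: | IN={b:-3; rest ⊤} | OUT={b:0; rest ⊤}
  B2: | IN={b:0; rest ⊤} | OUT={b:0, e:-4; rest ⊤}
  B3: | IN={b:0, e:-4; rest ⊤} | OUT={b:0, e:0; rest ⊤}
  B4: | IN={b:0; rest ⊤} | OUT={b:0; rest ⊤}

Merge at B2: IN[B2] = OUT[B1] = {a: ⊤, b: 0, c: ⊤, d: ⊤, e: ⊤, f: ⊤}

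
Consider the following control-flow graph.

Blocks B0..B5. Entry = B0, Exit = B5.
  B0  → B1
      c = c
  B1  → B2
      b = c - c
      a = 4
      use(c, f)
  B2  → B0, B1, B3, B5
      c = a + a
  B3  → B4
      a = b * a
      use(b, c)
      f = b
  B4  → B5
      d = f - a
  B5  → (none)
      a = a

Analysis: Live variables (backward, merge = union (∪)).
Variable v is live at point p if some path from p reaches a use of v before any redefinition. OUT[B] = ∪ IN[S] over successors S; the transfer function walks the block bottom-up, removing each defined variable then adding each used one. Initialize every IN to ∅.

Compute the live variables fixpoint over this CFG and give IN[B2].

Answer: {a, b, f}

Derivation:
Per-block solution:
  B0:  IN={c, f}  OUT={c, f}
  B1:  IN={c, f}  OUT={a, b, f}
  B2:  IN={a, b, f}  OUT={a, b, c, f}
  B3:  IN={a, b, c}  OUT={a, f}
  B4:  IN={a, f}  OUT={a}
  B5:  IN={a}  OUT={}

Merge at B2: OUT[B2] = IN[B0] ⊔ IN[B1] ⊔ IN[B3] ⊔ IN[B5] = {a, b, c, f}
Applying B2's transfer function to that OUT value gives IN[B2] (row B2 above).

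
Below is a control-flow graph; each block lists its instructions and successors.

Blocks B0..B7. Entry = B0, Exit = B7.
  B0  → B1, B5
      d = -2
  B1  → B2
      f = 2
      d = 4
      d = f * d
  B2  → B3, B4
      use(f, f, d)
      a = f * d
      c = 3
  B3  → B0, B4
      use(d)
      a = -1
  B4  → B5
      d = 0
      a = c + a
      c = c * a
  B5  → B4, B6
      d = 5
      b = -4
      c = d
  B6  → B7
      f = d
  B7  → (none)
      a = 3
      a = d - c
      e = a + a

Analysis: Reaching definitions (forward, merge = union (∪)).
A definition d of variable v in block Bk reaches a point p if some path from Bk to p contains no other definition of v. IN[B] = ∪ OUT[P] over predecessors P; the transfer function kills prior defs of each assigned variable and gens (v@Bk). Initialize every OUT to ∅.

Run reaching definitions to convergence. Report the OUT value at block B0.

Converged values:
  B0: | IN={a@B3, c@B2, d@B1, f@B1} | OUT={a@B3, c@B2, d@B0, f@B1}
  B1: | IN={a@B3, c@B2, d@B0, f@B1} | OUT={a@B3, c@B2, d@B1, f@B1}
  B2: | IN={a@B3, c@B2, d@B1, f@B1} | OUT={a@B2, c@B2, d@B1, f@B1}
  B3: | IN={a@B2, c@B2, d@B1, f@B1} | OUT={a@B3, c@B2, d@B1, f@B1}
  B4: | IN={a@B2, a@B3, a@B4, b@B5, c@B2, c@B5, d@B1, d@B5, f@B1} | OUT={a@B4, b@B5, c@B4, d@B4, f@B1}
  B5: | IN={a@B3, a@B4, b@B5, c@B2, c@B4, d@B0, d@B4, f@B1} | OUT={a@B3, a@B4, b@B5, c@B5, d@B5, f@B1}
  B6: | IN={a@B3, a@B4, b@B5, c@B5, d@B5, f@B1} | OUT={a@B3, a@B4, b@B5, c@B5, d@B5, f@B6}
  B7: | IN={a@B3, a@B4, b@B5, c@B5, d@B5, f@B6} | OUT={a@B7, b@B5, c@B5, d@B5, e@B7, f@B6}

Merge at B0 (entry node, so the boundary value {} is joined with the incoming edge(s)): IN[B0] = {} ⊔ OUT[B3] = {a@B3, c@B2, d@B1, f@B1}
Applying B0's transfer function to that IN value gives OUT[B0] (row B0 above).

Answer: {a@B3, c@B2, d@B0, f@B1}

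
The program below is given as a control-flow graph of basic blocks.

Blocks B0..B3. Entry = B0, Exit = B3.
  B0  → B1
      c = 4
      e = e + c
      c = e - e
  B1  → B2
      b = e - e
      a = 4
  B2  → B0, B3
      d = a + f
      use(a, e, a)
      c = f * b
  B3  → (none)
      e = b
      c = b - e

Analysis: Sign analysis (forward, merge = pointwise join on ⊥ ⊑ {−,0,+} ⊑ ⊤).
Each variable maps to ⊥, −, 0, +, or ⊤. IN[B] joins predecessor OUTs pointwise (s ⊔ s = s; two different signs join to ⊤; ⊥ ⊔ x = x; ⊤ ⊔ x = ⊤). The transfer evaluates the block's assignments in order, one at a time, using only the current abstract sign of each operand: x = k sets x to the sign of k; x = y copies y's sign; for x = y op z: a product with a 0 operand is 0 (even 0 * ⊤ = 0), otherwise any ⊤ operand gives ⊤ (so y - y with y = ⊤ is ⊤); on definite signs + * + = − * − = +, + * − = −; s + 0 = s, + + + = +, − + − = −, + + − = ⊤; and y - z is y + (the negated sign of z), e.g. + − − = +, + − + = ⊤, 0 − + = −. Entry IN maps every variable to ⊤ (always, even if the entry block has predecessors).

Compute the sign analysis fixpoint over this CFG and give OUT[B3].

Answer: {a: +, b: ⊤, c: ⊤, d: ⊤, e: ⊤, f: ⊤}

Trace:
Per-block solution:
  B0:  IN=(all ⊤)  OUT=(all ⊤)
  B1:  IN=(all ⊤)  OUT={a:+; rest ⊤}
  B2:  IN={a:+; rest ⊤}  OUT={a:+; rest ⊤}
  B3:  IN={a:+; rest ⊤}  OUT={a:+; rest ⊤}

Merge at B3: IN[B3] = OUT[B2] = {a: +, b: ⊤, c: ⊤, d: ⊤, e: ⊤, f: ⊤}
Applying B3's transfer function to that IN value gives OUT[B3] (row B3 above).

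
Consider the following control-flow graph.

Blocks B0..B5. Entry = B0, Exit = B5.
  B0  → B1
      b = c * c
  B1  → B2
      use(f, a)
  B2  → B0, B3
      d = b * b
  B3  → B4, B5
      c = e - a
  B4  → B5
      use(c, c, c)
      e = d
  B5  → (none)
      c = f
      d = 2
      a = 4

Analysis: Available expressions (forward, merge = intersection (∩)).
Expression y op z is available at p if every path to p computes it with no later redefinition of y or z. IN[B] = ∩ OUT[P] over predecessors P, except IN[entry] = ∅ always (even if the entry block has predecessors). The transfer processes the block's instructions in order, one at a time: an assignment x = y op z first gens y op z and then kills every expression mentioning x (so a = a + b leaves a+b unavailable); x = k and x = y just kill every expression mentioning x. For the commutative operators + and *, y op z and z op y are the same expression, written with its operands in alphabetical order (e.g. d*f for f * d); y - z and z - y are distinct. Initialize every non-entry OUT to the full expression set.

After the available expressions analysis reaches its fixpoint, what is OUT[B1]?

Fixpoint table:
  B0:  IN={}  OUT={c*c}
  B1:  IN={c*c}  OUT={c*c}
  B2:  IN={c*c}  OUT={b*b, c*c}
  B3:  IN={b*b, c*c}  OUT={b*b, e-a}
  B4:  IN={b*b, e-a}  OUT={b*b}
  B5:  IN={b*b}  OUT={b*b}

Merge at B1: IN[B1] = OUT[B0] = {c*c}
Applying B1's transfer function to that IN value gives OUT[B1] (row B1 above).

Answer: {c*c}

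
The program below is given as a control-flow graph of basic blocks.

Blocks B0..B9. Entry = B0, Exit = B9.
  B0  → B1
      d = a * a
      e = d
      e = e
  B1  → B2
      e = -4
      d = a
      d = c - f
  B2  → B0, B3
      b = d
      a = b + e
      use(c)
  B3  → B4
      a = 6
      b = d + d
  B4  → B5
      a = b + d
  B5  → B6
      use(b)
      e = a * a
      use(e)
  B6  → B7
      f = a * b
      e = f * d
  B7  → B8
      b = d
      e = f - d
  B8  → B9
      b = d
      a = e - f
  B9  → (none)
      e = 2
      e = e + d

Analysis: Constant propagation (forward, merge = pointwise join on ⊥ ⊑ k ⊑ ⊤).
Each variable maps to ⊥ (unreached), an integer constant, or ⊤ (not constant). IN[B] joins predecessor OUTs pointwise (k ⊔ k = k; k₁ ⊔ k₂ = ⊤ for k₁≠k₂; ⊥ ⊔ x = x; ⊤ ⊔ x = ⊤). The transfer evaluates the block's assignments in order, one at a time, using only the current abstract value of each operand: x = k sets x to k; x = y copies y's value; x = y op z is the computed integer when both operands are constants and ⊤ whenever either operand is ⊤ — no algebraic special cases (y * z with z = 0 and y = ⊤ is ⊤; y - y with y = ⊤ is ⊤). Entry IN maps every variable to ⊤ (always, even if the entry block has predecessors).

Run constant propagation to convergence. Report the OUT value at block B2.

Converged values:
  B0:  IN=(all ⊤)  OUT=(all ⊤)
  B1:  IN=(all ⊤)  OUT={e:-4; rest ⊤}
  B2:  IN={e:-4; rest ⊤}  OUT={e:-4; rest ⊤}
  B3:  IN={e:-4; rest ⊤}  OUT={a:6, e:-4; rest ⊤}
  B4:  IN={a:6, e:-4; rest ⊤}  OUT={e:-4; rest ⊤}
  B5:  IN={e:-4; rest ⊤}  OUT=(all ⊤)
  B6:  IN=(all ⊤)  OUT=(all ⊤)
  B7:  IN=(all ⊤)  OUT=(all ⊤)
  B8:  IN=(all ⊤)  OUT=(all ⊤)
  B9:  IN=(all ⊤)  OUT=(all ⊤)

Merge at B2: IN[B2] = OUT[B1] = {a: ⊤, b: ⊤, c: ⊤, d: ⊤, e: -4, f: ⊤}
Applying B2's transfer function to that IN value gives OUT[B2] (row B2 above).

Answer: {a: ⊤, b: ⊤, c: ⊤, d: ⊤, e: -4, f: ⊤}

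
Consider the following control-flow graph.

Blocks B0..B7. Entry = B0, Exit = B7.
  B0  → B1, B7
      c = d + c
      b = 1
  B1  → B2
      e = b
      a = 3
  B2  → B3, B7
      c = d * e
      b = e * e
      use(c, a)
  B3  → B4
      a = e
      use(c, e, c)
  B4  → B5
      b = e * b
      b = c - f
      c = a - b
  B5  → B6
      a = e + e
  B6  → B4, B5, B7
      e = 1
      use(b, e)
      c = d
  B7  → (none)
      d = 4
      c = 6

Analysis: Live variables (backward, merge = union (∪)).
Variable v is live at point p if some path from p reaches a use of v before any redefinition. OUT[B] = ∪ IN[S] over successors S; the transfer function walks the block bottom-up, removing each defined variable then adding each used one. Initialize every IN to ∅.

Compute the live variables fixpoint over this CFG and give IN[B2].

Per-block solution:
  B0: | IN={c, d, f} | OUT={b, d, f}
  B1: | IN={b, d, f} | OUT={a, d, e, f}
  B2: | IN={a, d, e, f} | OUT={b, c, d, e, f}
  B3: | IN={b, c, d, e, f} | OUT={a, b, c, d, e, f}
  B4: | IN={a, b, c, d, e, f} | OUT={b, d, e, f}
  B5: | IN={b, d, e, f} | OUT={a, b, d, f}
  B6: | IN={a, b, d, f} | OUT={a, b, c, d, e, f}
  B7: | IN={} | OUT={}

Merge at B2: OUT[B2] = IN[B3] ⊔ IN[B7] = {b, c, d, e, f}
Applying B2's transfer function to that OUT value gives IN[B2] (row B2 above).

Answer: {a, d, e, f}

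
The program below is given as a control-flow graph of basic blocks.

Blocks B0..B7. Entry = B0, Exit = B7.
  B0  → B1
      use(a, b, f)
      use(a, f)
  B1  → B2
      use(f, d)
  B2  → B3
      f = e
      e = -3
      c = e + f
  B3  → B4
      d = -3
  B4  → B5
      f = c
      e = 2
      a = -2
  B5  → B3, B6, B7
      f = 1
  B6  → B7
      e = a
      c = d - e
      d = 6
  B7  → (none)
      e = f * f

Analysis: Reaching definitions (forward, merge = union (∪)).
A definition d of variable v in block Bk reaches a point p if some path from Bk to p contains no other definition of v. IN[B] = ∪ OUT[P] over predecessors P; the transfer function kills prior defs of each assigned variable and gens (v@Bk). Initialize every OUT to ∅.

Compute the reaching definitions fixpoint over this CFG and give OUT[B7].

Answer: {a@B4, c@B2, c@B6, d@B3, d@B6, e@B7, f@B5}

Trace:
Per-block solution:
  B0: | IN={} | OUT={}
  B1: | IN={} | OUT={}
  B2: | IN={} | OUT={c@B2, e@B2, f@B2}
  B3: | IN={a@B4, c@B2, d@B3, e@B2, e@B4, f@B2, f@B5} | OUT={a@B4, c@B2, d@B3, e@B2, e@B4, f@B2, f@B5}
  B4: | IN={a@B4, c@B2, d@B3, e@B2, e@B4, f@B2, f@B5} | OUT={a@B4, c@B2, d@B3, e@B4, f@B4}
  B5: | IN={a@B4, c@B2, d@B3, e@B4, f@B4} | OUT={a@B4, c@B2, d@B3, e@B4, f@B5}
  B6: | IN={a@B4, c@B2, d@B3, e@B4, f@B5} | OUT={a@B4, c@B6, d@B6, e@B6, f@B5}
  B7: | IN={a@B4, c@B2, c@B6, d@B3, d@B6, e@B4, e@B6, f@B5} | OUT={a@B4, c@B2, c@B6, d@B3, d@B6, e@B7, f@B5}

Merge at B7: IN[B7] = OUT[B5] ⊔ OUT[B6] = {a@B4, c@B2, c@B6, d@B3, d@B6, e@B4, e@B6, f@B5}
Applying B7's transfer function to that IN value gives OUT[B7] (row B7 above).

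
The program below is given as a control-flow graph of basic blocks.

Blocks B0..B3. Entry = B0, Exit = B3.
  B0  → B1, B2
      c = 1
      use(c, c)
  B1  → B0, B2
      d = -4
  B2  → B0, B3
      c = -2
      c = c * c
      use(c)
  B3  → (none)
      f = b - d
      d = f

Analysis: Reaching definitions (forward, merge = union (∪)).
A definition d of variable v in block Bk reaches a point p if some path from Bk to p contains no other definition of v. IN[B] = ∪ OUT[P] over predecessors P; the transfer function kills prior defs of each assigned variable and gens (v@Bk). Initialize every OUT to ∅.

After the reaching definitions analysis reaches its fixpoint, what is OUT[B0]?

Answer: {c@B0, d@B1}

Working:
Converged values:
  B0:  IN={c@B0, c@B2, d@B1}  OUT={c@B0, d@B1}
  B1:  IN={c@B0, d@B1}  OUT={c@B0, d@B1}
  B2:  IN={c@B0, d@B1}  OUT={c@B2, d@B1}
  B3:  IN={c@B2, d@B1}  OUT={c@B2, d@B3, f@B3}

Merge at B0 (entry node, so the boundary value {} is joined with the incoming edge(s)): IN[B0] = {} ⊔ OUT[B1] ⊔ OUT[B2] = {c@B0, c@B2, d@B1}
Applying B0's transfer function to that IN value gives OUT[B0] (row B0 above).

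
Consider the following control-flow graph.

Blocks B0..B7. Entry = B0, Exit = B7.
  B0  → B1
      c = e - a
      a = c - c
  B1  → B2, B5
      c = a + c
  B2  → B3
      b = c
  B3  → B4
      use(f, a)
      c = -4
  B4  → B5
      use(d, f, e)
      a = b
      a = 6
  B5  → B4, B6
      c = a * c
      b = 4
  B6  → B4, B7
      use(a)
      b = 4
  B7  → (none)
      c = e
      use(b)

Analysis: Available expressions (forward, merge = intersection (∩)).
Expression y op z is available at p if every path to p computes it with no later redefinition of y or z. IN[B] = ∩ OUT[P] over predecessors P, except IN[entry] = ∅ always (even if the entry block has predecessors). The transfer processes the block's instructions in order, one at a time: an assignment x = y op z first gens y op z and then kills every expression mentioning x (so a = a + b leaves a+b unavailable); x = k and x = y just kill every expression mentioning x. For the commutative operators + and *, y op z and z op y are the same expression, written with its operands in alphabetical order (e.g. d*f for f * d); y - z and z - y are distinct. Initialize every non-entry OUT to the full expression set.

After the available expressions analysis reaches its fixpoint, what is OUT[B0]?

Per-block solution:
  B0:   IN={}   OUT={c-c}
  B1:   IN={c-c}   OUT={}
  B2:   IN={}   OUT={}
  B3:   IN={}   OUT={}
  B4:   IN={}   OUT={}
  B5:   IN={}   OUT={}
  B6:   IN={}   OUT={}
  B7:   IN={}   OUT={}

B0 is the boundary node: IN[B0] = {}
Applying B0's transfer function to that IN value gives OUT[B0] (row B0 above).

Answer: {c-c}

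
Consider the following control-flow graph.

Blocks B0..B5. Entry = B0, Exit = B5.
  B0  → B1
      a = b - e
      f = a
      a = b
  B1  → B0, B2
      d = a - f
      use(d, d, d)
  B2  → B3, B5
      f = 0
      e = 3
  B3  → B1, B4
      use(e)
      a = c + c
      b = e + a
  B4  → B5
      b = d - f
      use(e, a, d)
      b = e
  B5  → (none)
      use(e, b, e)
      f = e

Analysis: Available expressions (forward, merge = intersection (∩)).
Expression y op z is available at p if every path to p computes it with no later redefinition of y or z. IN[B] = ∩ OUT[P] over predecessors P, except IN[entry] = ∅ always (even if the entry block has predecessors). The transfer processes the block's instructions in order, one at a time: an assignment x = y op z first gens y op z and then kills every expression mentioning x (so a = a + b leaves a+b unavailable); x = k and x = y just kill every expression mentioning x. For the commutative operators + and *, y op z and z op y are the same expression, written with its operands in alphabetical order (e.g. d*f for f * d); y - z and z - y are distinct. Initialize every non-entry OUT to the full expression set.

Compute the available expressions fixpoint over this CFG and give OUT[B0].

Per-block solution:
  B0: | IN={} | OUT={b-e}
  B1: | IN={} | OUT={a-f}
  B2: | IN={a-f} | OUT={}
  B3: | IN={} | OUT={a+e, c+c}
  B4: | IN={a+e, c+c} | OUT={a+e, c+c, d-f}
  B5: | IN={} | OUT={}

Merge at B0 (entry node, so the boundary value {} is joined with the incoming edge(s)): IN[B0] = {} ∩ OUT[B1] = {}
Applying B0's transfer function to that IN value gives OUT[B0] (row B0 above).

Answer: {b-e}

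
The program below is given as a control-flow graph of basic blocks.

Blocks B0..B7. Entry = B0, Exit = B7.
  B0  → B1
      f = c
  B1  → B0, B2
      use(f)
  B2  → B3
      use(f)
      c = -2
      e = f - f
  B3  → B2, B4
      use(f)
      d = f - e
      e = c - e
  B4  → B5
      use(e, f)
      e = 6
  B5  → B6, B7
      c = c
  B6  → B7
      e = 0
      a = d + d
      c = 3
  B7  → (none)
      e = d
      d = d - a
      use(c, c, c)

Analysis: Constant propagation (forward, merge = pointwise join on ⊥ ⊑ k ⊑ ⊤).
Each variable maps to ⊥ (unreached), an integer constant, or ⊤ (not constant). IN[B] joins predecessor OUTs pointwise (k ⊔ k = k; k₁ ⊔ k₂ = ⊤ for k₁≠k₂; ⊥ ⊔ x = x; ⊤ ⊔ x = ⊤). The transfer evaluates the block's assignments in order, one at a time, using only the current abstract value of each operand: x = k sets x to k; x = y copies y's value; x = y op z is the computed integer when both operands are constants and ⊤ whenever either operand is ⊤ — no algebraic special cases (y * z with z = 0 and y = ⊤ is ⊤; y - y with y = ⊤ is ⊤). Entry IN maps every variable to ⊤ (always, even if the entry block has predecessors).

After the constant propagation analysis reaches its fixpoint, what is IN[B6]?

Fixpoint table:
  B0:   IN=(all ⊤)   OUT=(all ⊤)
  B1:   IN=(all ⊤)   OUT=(all ⊤)
  B2:   IN=(all ⊤)   OUT={c:-2; rest ⊤}
  B3:   IN={c:-2; rest ⊤}   OUT={c:-2; rest ⊤}
  B4:   IN={c:-2; rest ⊤}   OUT={c:-2, e:6; rest ⊤}
  B5:   IN={c:-2, e:6; rest ⊤}   OUT={c:-2, e:6; rest ⊤}
  B6:   IN={c:-2, e:6; rest ⊤}   OUT={c:3, e:0; rest ⊤}
  B7:   IN=(all ⊤)   OUT=(all ⊤)

Merge at B6: IN[B6] = OUT[B5] = {a: ⊤, b: ⊤, c: -2, d: ⊤, e: 6, f: ⊤}

Answer: {a: ⊤, b: ⊤, c: -2, d: ⊤, e: 6, f: ⊤}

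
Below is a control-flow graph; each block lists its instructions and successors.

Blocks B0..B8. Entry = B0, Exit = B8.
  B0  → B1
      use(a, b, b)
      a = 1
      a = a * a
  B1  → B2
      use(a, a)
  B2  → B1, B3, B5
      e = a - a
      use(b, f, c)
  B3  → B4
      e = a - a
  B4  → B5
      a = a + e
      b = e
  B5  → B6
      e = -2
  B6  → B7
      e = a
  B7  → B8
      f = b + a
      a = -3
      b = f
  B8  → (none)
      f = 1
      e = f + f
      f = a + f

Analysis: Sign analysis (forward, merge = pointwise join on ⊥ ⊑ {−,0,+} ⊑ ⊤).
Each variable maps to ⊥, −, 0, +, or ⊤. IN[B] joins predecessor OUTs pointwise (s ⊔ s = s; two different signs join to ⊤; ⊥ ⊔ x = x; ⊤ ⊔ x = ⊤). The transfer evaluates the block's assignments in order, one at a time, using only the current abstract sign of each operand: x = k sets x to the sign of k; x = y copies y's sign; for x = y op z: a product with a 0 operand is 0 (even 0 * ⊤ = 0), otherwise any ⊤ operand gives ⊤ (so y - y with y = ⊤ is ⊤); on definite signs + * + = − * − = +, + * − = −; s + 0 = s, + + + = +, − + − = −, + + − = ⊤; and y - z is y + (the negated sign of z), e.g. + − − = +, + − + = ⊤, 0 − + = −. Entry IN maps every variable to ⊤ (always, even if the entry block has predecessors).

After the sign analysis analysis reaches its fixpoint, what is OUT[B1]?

Answer: {a: +, b: ⊤, c: ⊤, d: ⊤, e: ⊤, f: ⊤}

Working:
Per-block solution:
  B0: | IN=(all ⊤) | OUT={a:+; rest ⊤}
  B1: | IN={a:+; rest ⊤} | OUT={a:+; rest ⊤}
  B2: | IN={a:+; rest ⊤} | OUT={a:+; rest ⊤}
  B3: | IN={a:+; rest ⊤} | OUT={a:+; rest ⊤}
  B4: | IN={a:+; rest ⊤} | OUT=(all ⊤)
  B5: | IN=(all ⊤) | OUT={e:-; rest ⊤}
  B6: | IN={e:-; rest ⊤} | OUT=(all ⊤)
  B7: | IN=(all ⊤) | OUT={a:-; rest ⊤}
  B8: | IN={a:-; rest ⊤} | OUT={a:-, e:+; rest ⊤}

Merge at B1: IN[B1] = OUT[B0] ⊔ OUT[B2] = {a: +, b: ⊤, c: ⊤, d: ⊤, e: ⊤, f: ⊤}
Applying B1's transfer function to that IN value gives OUT[B1] (row B1 above).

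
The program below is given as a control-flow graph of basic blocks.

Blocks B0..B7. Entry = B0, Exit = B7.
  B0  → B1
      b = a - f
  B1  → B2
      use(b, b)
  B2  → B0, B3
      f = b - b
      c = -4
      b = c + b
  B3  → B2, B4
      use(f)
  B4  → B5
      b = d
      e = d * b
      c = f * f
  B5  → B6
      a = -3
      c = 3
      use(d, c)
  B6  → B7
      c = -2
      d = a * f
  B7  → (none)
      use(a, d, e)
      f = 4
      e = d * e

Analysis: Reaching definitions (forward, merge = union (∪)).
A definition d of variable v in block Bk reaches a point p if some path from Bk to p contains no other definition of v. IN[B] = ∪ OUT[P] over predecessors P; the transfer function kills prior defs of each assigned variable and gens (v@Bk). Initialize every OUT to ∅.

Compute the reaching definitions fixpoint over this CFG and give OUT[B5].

Per-block solution:
  B0: | IN={b@B2, c@B2, f@B2} | OUT={b@B0, c@B2, f@B2}
  B1: | IN={b@B0, c@B2, f@B2} | OUT={b@B0, c@B2, f@B2}
  B2: | IN={b@B0, b@B2, c@B2, f@B2} | OUT={b@B2, c@B2, f@B2}
  B3: | IN={b@B2, c@B2, f@B2} | OUT={b@B2, c@B2, f@B2}
  B4: | IN={b@B2, c@B2, f@B2} | OUT={b@B4, c@B4, e@B4, f@B2}
  B5: | IN={b@B4, c@B4, e@B4, f@B2} | OUT={a@B5, b@B4, c@B5, e@B4, f@B2}
  B6: | IN={a@B5, b@B4, c@B5, e@B4, f@B2} | OUT={a@B5, b@B4, c@B6, d@B6, e@B4, f@B2}
  B7: | IN={a@B5, b@B4, c@B6, d@B6, e@B4, f@B2} | OUT={a@B5, b@B4, c@B6, d@B6, e@B7, f@B7}

Merge at B5: IN[B5] = OUT[B4] = {b@B4, c@B4, e@B4, f@B2}
Applying B5's transfer function to that IN value gives OUT[B5] (row B5 above).

Answer: {a@B5, b@B4, c@B5, e@B4, f@B2}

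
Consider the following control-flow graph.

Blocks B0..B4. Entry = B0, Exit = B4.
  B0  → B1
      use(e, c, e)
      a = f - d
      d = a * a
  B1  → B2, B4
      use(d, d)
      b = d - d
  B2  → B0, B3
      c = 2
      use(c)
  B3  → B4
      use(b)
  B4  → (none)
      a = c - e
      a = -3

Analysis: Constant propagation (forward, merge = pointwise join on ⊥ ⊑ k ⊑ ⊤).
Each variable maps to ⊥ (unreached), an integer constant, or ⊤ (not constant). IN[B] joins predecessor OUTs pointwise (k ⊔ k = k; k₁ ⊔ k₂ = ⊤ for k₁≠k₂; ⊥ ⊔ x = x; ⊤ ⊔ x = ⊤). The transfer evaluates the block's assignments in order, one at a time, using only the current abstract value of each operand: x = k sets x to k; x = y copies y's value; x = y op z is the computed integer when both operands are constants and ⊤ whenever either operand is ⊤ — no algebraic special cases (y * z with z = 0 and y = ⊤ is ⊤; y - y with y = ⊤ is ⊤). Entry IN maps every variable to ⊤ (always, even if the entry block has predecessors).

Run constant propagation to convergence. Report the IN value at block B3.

Per-block solution:
  B0:  IN=(all ⊤)  OUT=(all ⊤)
  B1:  IN=(all ⊤)  OUT=(all ⊤)
  B2:  IN=(all ⊤)  OUT={c:2; rest ⊤}
  B3:  IN={c:2; rest ⊤}  OUT={c:2; rest ⊤}
  B4:  IN=(all ⊤)  OUT={a:-3; rest ⊤}

Merge at B3: IN[B3] = OUT[B2] = {a: ⊤, b: ⊤, c: 2, d: ⊤, e: ⊤, f: ⊤}

Answer: {a: ⊤, b: ⊤, c: 2, d: ⊤, e: ⊤, f: ⊤}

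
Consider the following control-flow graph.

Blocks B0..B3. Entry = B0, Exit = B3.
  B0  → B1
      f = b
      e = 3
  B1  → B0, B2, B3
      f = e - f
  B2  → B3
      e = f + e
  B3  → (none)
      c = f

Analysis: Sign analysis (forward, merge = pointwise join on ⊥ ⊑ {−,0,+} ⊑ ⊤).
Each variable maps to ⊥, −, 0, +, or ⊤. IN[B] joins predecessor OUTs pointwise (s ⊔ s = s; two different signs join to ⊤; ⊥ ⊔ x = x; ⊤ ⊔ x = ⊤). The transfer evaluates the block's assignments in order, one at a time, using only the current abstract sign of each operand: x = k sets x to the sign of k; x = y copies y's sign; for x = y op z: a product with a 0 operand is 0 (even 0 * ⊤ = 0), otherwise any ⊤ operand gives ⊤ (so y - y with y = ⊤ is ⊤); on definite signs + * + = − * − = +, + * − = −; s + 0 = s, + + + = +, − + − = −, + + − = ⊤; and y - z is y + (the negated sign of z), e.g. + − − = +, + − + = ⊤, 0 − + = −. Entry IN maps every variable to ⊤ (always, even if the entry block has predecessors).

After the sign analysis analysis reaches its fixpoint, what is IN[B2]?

Per-block solution:
  B0:  IN=(all ⊤)  OUT={e:+; rest ⊤}
  B1:  IN={e:+; rest ⊤}  OUT={e:+; rest ⊤}
  B2:  IN={e:+; rest ⊤}  OUT=(all ⊤)
  B3:  IN=(all ⊤)  OUT=(all ⊤)

Merge at B2: IN[B2] = OUT[B1] = {a: ⊤, b: ⊤, c: ⊤, d: ⊤, e: +, f: ⊤}

Answer: {a: ⊤, b: ⊤, c: ⊤, d: ⊤, e: +, f: ⊤}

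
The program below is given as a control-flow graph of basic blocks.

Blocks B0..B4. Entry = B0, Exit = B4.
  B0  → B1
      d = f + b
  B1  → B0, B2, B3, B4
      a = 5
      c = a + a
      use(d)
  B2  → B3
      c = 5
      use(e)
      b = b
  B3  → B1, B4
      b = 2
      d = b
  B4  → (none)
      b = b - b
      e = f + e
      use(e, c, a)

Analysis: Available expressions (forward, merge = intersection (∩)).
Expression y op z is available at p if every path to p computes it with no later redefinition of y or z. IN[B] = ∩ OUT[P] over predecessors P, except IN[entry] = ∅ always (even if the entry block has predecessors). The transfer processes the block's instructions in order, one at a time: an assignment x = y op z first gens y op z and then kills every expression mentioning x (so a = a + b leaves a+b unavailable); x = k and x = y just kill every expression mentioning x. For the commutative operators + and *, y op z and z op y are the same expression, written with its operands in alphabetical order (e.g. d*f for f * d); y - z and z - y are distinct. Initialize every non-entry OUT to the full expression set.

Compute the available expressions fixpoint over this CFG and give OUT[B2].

Fixpoint table:
  B0:  IN={}  OUT={b+f}
  B1:  IN={}  OUT={a+a}
  B2:  IN={a+a}  OUT={a+a}
  B3:  IN={a+a}  OUT={a+a}
  B4:  IN={a+a}  OUT={a+a}

Merge at B2: IN[B2] = OUT[B1] = {a+a}
Applying B2's transfer function to that IN value gives OUT[B2] (row B2 above).

Answer: {a+a}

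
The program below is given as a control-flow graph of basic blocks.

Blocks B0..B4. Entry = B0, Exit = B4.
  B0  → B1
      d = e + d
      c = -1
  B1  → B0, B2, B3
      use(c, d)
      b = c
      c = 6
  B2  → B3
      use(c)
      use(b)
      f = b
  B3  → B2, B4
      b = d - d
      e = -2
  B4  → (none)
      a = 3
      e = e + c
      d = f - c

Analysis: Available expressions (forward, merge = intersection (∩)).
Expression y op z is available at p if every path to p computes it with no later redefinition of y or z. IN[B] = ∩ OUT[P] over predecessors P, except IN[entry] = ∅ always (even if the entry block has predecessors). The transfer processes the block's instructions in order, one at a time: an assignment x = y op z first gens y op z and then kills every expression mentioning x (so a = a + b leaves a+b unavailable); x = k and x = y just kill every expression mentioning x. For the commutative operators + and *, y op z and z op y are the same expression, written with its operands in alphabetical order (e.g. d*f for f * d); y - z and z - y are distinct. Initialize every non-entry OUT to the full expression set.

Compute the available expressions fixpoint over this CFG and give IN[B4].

Answer: {d-d}

Derivation:
Fixpoint table:
  B0:  IN={}  OUT={}
  B1:  IN={}  OUT={}
  B2:  IN={}  OUT={}
  B3:  IN={}  OUT={d-d}
  B4:  IN={d-d}  OUT={f-c}

Merge at B4: IN[B4] = OUT[B3] = {d-d}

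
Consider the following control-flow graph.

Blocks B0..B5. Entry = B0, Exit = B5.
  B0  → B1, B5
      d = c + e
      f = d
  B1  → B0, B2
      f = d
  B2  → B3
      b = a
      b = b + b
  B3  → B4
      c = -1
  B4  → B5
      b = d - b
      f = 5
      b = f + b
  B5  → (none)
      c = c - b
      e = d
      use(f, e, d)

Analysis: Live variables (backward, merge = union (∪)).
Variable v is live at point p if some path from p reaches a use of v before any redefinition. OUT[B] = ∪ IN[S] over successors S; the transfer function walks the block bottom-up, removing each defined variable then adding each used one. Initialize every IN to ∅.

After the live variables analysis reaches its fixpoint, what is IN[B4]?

Answer: {b, c, d}

Trace:
Converged values:
  B0:   IN={a, b, c, e}   OUT={a, b, c, d, e, f}
  B1:   IN={a, b, c, d, e}   OUT={a, b, c, d, e}
  B2:   IN={a, d}   OUT={b, d}
  B3:   IN={b, d}   OUT={b, c, d}
  B4:   IN={b, c, d}   OUT={b, c, d, f}
  B5:   IN={b, c, d, f}   OUT={}

Merge at B4: OUT[B4] = IN[B5] = {b, c, d, f}
Applying B4's transfer function to that OUT value gives IN[B4] (row B4 above).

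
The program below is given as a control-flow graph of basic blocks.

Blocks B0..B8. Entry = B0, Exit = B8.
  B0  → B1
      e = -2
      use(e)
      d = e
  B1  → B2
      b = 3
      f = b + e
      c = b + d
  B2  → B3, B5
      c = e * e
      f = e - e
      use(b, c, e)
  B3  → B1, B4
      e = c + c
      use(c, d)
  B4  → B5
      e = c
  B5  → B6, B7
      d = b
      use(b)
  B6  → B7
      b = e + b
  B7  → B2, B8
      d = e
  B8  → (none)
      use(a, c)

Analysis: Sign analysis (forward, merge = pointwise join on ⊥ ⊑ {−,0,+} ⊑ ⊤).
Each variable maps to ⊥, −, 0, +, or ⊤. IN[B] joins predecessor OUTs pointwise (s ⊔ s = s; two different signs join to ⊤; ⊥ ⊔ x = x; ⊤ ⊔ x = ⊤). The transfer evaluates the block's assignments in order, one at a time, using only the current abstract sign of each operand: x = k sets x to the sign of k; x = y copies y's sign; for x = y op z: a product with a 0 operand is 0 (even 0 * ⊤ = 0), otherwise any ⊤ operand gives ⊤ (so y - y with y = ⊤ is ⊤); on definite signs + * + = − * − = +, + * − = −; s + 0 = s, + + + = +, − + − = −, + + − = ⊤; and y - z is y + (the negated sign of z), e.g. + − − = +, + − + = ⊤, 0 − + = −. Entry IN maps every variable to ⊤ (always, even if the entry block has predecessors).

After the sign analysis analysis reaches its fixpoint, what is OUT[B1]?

Answer: {a: ⊤, b: +, c: ⊤, d: ⊤, e: ⊤, f: ⊤}

Working:
Per-block solution:
  B0:   IN=(all ⊤)   OUT={d:-, e:-; rest ⊤}
  B1:   IN=(all ⊤)   OUT={b:+; rest ⊤}
  B2:   IN=(all ⊤)   OUT=(all ⊤)
  B3:   IN=(all ⊤)   OUT=(all ⊤)
  B4:   IN=(all ⊤)   OUT=(all ⊤)
  B5:   IN=(all ⊤)   OUT=(all ⊤)
  B6:   IN=(all ⊤)   OUT=(all ⊤)
  B7:   IN=(all ⊤)   OUT=(all ⊤)
  B8:   IN=(all ⊤)   OUT=(all ⊤)

Merge at B1: IN[B1] = OUT[B0] ⊔ OUT[B3] = {a: ⊤, b: ⊤, c: ⊤, d: ⊤, e: ⊤, f: ⊤}
Applying B1's transfer function to that IN value gives OUT[B1] (row B1 above).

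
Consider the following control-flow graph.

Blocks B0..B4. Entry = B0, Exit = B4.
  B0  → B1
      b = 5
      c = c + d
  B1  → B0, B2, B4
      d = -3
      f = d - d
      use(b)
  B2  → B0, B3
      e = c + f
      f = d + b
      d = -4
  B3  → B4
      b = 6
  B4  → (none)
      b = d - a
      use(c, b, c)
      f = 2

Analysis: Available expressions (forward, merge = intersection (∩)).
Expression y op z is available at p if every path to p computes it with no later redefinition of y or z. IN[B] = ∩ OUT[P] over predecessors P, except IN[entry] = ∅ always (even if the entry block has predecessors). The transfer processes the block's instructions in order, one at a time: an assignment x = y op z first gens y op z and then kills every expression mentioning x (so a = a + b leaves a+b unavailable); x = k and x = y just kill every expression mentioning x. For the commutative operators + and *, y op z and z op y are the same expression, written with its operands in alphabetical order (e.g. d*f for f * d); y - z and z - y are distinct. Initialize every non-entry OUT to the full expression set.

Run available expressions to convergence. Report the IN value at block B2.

Fixpoint table:
  B0:   IN={}   OUT={}
  B1:   IN={}   OUT={d-d}
  B2:   IN={d-d}   OUT={}
  B3:   IN={}   OUT={}
  B4:   IN={}   OUT={d-a}

Merge at B2: IN[B2] = OUT[B1] = {d-d}

Answer: {d-d}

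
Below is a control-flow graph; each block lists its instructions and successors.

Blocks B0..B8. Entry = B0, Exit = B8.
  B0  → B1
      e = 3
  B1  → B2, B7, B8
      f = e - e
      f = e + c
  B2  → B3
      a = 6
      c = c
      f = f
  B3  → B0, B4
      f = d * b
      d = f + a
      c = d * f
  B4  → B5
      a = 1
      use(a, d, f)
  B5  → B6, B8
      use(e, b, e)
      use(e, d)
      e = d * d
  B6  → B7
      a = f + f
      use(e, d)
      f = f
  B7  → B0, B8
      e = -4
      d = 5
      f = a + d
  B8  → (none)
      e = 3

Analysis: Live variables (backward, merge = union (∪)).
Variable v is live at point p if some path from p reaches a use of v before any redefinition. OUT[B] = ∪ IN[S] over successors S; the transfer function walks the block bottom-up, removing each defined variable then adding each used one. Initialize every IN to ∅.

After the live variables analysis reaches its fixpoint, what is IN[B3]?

Answer: {a, b, d, e}

Derivation:
Per-block solution:
  B0:   IN={a, b, c, d}   OUT={a, b, c, d, e}
  B1:   IN={a, b, c, d, e}   OUT={a, b, c, d, e, f}
  B2:   IN={b, c, d, e, f}   OUT={a, b, d, e}
  B3:   IN={a, b, d, e}   OUT={a, b, c, d, e, f}
  B4:   IN={b, c, d, e, f}   OUT={b, c, d, e, f}
  B5:   IN={b, c, d, e, f}   OUT={b, c, d, e, f}
  B6:   IN={b, c, d, e, f}   OUT={a, b, c}
  B7:   IN={a, b, c}   OUT={a, b, c, d}
  B8:   IN={}   OUT={}

Merge at B3: OUT[B3] = IN[B0] ⊔ IN[B4] = {a, b, c, d, e, f}
Applying B3's transfer function to that OUT value gives IN[B3] (row B3 above).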